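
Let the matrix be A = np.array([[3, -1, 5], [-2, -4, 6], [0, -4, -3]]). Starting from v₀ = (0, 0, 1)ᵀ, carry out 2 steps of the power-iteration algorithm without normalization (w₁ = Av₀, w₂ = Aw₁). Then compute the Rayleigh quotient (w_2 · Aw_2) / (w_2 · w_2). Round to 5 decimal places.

λ ≈ -3.47690

w1 = Av₀ = (3·0 + (-1)·0 + 5·1; (-2)·0 + (-4)·0 + 6·1; 0·0 + (-4)·0 + (-3)·1) = (5, 6, -3)
w2 = Aw1 = (3·5 + (-1)·6 + 5·(-3); (-2)·5 + (-4)·6 + 6·(-3); 0·5 + (-4)·6 + (-3)·(-3)) = (-6, -52, -15)
Aw2 = (-41, 130, 253)
w2·Aw2 = (-6)·(-41) + (-52)·130 + (-15)·253 = -10309; w2·w2 = (-6)·(-6) + (-52)·(-52) + (-15)·(-15) = 2965
λ ≈ -10309/2965 = -3.47690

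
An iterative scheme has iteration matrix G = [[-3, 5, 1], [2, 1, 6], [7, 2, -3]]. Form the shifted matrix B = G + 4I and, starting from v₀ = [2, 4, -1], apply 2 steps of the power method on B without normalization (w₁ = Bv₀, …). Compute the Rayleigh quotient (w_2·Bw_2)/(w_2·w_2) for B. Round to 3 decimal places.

10.085

B = G + 4I has rows (1, 5, 1); (2, 5, 6); (7, 2, 1)
w1 = Bv₀ = (1·2 + 5·4 + 1·(-1); 2·2 + 5·4 + 6·(-1); 7·2 + 2·4 + 1·(-1)) = (21, 18, 21)
w2 = Bw1 = (1·21 + 5·18 + 1·21; 2·21 + 5·18 + 6·21; 7·21 + 2·18 + 1·21) = (132, 258, 204)
Bw2 = (1626, 2778, 1644)
w2·Bw2 = 1266732; w2·w2 = 125604; μ ≈ 1266732/125604 = 10.085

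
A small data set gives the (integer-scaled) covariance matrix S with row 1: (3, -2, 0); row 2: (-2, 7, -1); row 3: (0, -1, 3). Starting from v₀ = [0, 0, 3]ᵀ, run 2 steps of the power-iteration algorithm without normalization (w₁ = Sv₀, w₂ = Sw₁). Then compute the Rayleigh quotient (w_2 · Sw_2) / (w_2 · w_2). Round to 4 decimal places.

w1 = Sv₀ = (3·0 + (-2)·0 + 0·3; (-2)·0 + 7·0 + (-1)·3; 0·0 + (-1)·0 + 3·3) = (0, -3, 9)
w2 = Sw1 = (3·0 + (-2)·(-3) + 0·9; (-2)·0 + 7·(-3) + (-1)·9; 0·0 + (-1)·(-3) + 3·9) = (6, -30, 30)
Sw2 = (78, -252, 120)
w2·Sw2 = 6·78 + (-30)·(-252) + 30·120 = 11628; w2·w2 = 6·6 + (-30)·(-30) + 30·30 = 1836
λ ≈ 11628/1836 = 6.3333

λ ≈ 6.3333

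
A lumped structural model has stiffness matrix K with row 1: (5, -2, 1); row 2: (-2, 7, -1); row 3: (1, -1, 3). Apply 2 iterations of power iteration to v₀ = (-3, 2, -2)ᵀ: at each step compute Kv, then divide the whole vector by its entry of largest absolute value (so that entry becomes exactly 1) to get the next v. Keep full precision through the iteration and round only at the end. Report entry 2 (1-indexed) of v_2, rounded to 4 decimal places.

Kv0 = (-21.00000, 22.00000, -11.00000); divide by 22.00000 → v1 = (-0.95455, 1.00000, -0.50000)
Kv1 = (-7.27273, 9.40909, -3.45455); divide by 9.40909 → v2 = (-0.77295, 1.00000, -0.36715)
Requested entry of v2: 207/207 = 1.0000

1.0000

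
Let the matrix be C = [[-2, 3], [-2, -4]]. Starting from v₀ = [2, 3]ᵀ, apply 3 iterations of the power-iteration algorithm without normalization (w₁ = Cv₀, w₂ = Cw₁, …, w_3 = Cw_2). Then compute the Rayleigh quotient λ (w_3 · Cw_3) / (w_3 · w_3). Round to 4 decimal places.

w1 = Cv₀ = ((-2)·2 + 3·3; (-2)·2 + (-4)·3) = (5, -16)
w2 = Cw1 = ((-2)·5 + 3·(-16); (-2)·5 + (-4)·(-16)) = (-58, 54)
w3 = Cw2 = (278, -100)
Cw3 = (-856, -156)
w3·Cw3 = 278·(-856) + (-100)·(-156) = -222368; w3·w3 = 278·278 + (-100)·(-100) = 87284
λ ≈ -222368/87284 = -2.5476

λ ≈ -2.5476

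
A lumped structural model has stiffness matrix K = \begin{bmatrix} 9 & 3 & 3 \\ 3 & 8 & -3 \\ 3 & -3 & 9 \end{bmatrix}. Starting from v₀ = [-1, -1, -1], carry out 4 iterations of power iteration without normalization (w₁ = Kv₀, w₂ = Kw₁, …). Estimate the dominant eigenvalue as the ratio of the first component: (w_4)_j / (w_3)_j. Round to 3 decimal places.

w1 = Kv₀ = (-15, -8, -9)
w2 = Kw1 = (-186, -82, -102)
w3 = Kw2 = (-2226, -908, -1230)
w4 = Kw3 = (-26448, -10252, -15024)
Ratio at component: -26448 / -2226 = 11.881

λ ≈ 11.881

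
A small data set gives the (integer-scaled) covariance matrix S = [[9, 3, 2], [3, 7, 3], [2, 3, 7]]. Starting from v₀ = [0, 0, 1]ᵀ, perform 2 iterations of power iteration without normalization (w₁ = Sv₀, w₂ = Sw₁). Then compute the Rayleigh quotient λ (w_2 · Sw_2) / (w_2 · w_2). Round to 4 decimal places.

λ ≈ 12.5172

w1 = Sv₀ = (9·0 + 3·0 + 2·1; 3·0 + 7·0 + 3·1; 2·0 + 3·0 + 7·1) = (2, 3, 7)
w2 = Sw1 = (9·2 + 3·3 + 2·7; 3·2 + 7·3 + 3·7; 2·2 + 3·3 + 7·7) = (41, 48, 62)
Sw2 = (637, 645, 660)
w2·Sw2 = 41·637 + 48·645 + 62·660 = 97997; w2·w2 = 41·41 + 48·48 + 62·62 = 7829
λ ≈ 97997/7829 = 12.5172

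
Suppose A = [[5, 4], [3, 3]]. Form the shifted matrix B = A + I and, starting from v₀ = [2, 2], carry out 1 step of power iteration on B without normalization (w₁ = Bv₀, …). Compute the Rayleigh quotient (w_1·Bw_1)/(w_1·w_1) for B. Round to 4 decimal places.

μ ≈ 8.6309

B = A + I has rows (6, 4); (3, 4)
w1 = Bv₀ = (20, 14)
Bw1 = (176, 116)
w1·Bw1 = 5144; w1·w1 = 596; μ ≈ 5144/596 = 8.6309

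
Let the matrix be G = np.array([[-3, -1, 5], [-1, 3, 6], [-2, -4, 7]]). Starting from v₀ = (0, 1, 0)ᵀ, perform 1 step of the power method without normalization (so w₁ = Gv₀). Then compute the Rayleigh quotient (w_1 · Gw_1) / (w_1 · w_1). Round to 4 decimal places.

λ ≈ 5.0000

w1 = Gv₀ = ((-3)·0 + (-1)·1 + 5·0; (-1)·0 + 3·1 + 6·0; (-2)·0 + (-4)·1 + 7·0) = (-1, 3, -4)
Gw1 = (-20, -14, -38)
w1·Gw1 = (-1)·(-20) + 3·(-14) + (-4)·(-38) = 130; w1·w1 = (-1)·(-1) + 3·3 + (-4)·(-4) = 26
λ ≈ 130/26 = 5.0000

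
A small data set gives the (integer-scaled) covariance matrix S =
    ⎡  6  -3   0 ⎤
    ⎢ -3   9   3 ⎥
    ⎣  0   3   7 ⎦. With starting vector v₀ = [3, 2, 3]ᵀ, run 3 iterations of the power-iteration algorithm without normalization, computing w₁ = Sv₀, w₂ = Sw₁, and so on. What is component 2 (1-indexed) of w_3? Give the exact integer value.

2538

w1 = Sv₀ = (12, 18, 27)
w2 = Sw1 = (18, 207, 243)
w3 = Sw2 = (-513, 2538, 2322)
The requested component of w3 is 2538.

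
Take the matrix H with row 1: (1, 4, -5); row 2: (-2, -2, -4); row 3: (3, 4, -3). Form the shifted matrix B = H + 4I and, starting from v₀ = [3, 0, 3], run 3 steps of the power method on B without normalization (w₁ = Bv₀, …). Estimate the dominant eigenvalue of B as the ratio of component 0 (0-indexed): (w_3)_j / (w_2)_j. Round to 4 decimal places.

B = H + 4I has rows (5, 4, -5); (-2, 2, -4); (3, 4, 1)
w1 = Bv₀ = (5·3 + 4·0 + (-5)·3; (-2)·3 + 2·0 + (-4)·3; 3·3 + 4·0 + 1·3) = (0, -18, 12)
w2 = Bw1 = (5·0 + 4·(-18) + (-5)·12; (-2)·0 + 2·(-18) + (-4)·12; 3·0 + 4·(-18) + 1·12) = (-132, -84, -60)
w3 = Bw2 = (-696, 336, -792)
Ratio: -696/-132 = 5.2727

μ ≈ 5.2727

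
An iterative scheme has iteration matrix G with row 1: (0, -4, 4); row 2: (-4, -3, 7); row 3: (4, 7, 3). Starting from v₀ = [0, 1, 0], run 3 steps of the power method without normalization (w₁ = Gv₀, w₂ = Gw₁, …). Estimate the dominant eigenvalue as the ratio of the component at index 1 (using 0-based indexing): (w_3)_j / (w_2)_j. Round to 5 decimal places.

λ ≈ -6.67568

w1 = Gv₀ = (0·0 + (-4)·1 + 4·0; (-4)·0 + (-3)·1 + 7·0; 4·0 + 7·1 + 3·0) = (-4, -3, 7)
w2 = Gw1 = (0·(-4) + (-4)·(-3) + 4·7; (-4)·(-4) + (-3)·(-3) + 7·7; 4·(-4) + 7·(-3) + 3·7) = (40, 74, -16)
w3 = Gw2 = (-360, -494, 630)
Ratio at component: -494 / 74 = -6.67568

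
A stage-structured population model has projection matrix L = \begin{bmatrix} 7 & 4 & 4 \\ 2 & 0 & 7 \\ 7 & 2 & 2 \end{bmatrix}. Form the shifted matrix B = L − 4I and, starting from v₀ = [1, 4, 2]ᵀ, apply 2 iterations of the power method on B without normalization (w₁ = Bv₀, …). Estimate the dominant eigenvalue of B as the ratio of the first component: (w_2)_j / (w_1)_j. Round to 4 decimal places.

μ ≈ 4.6296

B = L − 4I has rows (3, 4, 4); (2, -4, 7); (7, 2, -2)
w1 = Bv₀ = (3·1 + 4·4 + 4·2; 2·1 + (-4)·4 + 7·2; 7·1 + 2·4 + (-2)·2) = (27, 0, 11)
w2 = Bw1 = (3·27 + 4·0 + 4·11; 2·27 + (-4)·0 + 7·11; 7·27 + 2·0 + (-2)·11) = (125, 131, 167)
Ratio: 125/27 = 4.6296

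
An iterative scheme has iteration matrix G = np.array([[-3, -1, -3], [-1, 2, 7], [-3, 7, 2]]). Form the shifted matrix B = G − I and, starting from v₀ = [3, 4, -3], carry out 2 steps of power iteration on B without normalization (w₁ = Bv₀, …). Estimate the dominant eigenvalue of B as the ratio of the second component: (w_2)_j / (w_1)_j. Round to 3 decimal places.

μ ≈ -4.950

B = G − I has rows (-4, -1, -3); (-1, 1, 7); (-3, 7, 1)
w1 = Bv₀ = ((-4)·3 + (-1)·4 + (-3)·(-3); (-1)·3 + 1·4 + 7·(-3); (-3)·3 + 7·4 + 1·(-3)) = (-7, -20, 16)
w2 = Bw1 = ((-4)·(-7) + (-1)·(-20) + (-3)·16; (-1)·(-7) + 1·(-20) + 7·16; (-3)·(-7) + 7·(-20) + 1·16) = (0, 99, -103)
Ratio: 99/-20 = -4.950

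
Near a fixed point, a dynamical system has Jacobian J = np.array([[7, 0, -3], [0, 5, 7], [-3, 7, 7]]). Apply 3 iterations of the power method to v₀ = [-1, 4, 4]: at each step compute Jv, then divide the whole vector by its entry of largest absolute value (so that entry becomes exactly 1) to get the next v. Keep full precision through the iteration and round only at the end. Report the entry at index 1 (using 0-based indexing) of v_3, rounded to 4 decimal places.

0.7993

Jv0 = (-19.00000, 48.00000, 59.00000); divide by 59.00000 → v1 = (-0.32203, 0.81356, 1.00000)
Jv1 = (-5.25424, 11.06780, 13.66102); divide by 13.66102 → v2 = (-0.38462, 0.81017, 1.00000)
Jv2 = (-5.69231, 11.05087, 13.82506); divide by 13.82506 → v3 = (-0.41174, 0.79934, 1.00000)
Requested entry of v3: 8907/11143 = 0.7993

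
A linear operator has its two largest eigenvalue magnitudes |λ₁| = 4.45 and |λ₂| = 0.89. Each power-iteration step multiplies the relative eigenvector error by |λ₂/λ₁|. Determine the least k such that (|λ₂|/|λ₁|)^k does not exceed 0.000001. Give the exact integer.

9

|λ₂/λ₁| = 0.89/4.45 = 0.20000
Need k ≥ ln(0.000001) / ln(0.20000) = -13.8155 / -1.6094 ≈ 8.584
Smallest integer k satisfying the bound: 9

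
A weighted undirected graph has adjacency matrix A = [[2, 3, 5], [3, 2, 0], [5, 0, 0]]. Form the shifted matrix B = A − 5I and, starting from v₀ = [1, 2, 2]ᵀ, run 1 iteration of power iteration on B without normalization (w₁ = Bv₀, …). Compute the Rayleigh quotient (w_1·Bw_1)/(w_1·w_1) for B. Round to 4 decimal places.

B = A − 5I has rows (-3, 3, 5); (3, -3, 0); (5, 0, -5)
w1 = Bv₀ = ((-3)·1 + 3·2 + 5·2; 3·1 + (-3)·2 + 0·2; 5·1 + 0·2 + (-5)·2) = (13, -3, -5)
Bw1 = (-73, 48, 90)
w1·Bw1 = -1543; w1·w1 = 203; μ ≈ -1543/203 = -7.6010

μ ≈ -7.6010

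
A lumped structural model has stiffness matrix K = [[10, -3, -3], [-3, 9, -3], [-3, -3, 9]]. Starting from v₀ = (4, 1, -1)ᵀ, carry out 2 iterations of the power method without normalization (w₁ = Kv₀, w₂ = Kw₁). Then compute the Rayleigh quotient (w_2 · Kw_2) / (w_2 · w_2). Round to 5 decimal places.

w1 = Kv₀ = (10·4 + (-3)·1 + (-3)·(-1); (-3)·4 + 9·1 + (-3)·(-1); (-3)·4 + (-3)·1 + 9·(-1)) = (40, 0, -24)
w2 = Kw1 = (10·40 + (-3)·0 + (-3)·(-24); (-3)·40 + 9·0 + (-3)·(-24); (-3)·40 + (-3)·0 + 9·(-24)) = (472, -48, -336)
Kw2 = (5872, -840, -4296)
w2·Kw2 = 472·5872 + (-48)·(-840) + (-336)·(-4296) = 4255360; w2·w2 = 472·472 + (-48)·(-48) + (-336)·(-336) = 337984
λ ≈ 4255360/337984 = 12.59042

λ ≈ 12.59042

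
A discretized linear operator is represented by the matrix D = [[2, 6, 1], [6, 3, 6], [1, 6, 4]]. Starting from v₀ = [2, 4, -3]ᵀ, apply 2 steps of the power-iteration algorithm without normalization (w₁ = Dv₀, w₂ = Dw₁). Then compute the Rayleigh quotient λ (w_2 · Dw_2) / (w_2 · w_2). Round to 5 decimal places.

w1 = Dv₀ = (25, 6, 14)
w2 = Dw1 = (100, 252, 117)
Dw2 = (1829, 2058, 2080)
w2·Dw2 = 100·1829 + 252·2058 + 117·2080 = 944876; w2·w2 = 100·100 + 252·252 + 117·117 = 87193
λ ≈ 944876/87193 = 10.83660

10.83660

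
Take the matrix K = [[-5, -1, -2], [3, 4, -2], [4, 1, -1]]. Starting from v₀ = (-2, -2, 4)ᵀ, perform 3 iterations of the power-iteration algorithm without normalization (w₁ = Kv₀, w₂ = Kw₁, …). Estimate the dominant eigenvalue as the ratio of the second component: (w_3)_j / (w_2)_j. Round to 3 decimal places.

w1 = Kv₀ = (4, -22, -14)
w2 = Kw1 = (30, -48, 8)
w3 = Kw2 = (-118, -118, 64)
Ratio at component: -118 / -48 = 2.458

2.458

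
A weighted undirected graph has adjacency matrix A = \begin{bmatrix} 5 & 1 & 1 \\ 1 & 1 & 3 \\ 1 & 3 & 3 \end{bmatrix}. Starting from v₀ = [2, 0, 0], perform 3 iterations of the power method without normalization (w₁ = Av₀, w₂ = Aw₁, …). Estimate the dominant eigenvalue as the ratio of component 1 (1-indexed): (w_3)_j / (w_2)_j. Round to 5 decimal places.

5.74074

w1 = Av₀ = (5·2 + 1·0 + 1·0; 1·2 + 1·0 + 3·0; 1·2 + 3·0 + 3·0) = (10, 2, 2)
w2 = Aw1 = (5·10 + 1·2 + 1·2; 1·10 + 1·2 + 3·2; 1·10 + 3·2 + 3·2) = (54, 18, 22)
w3 = Aw2 = (310, 138, 174)
Ratio at component: 310 / 54 = 5.74074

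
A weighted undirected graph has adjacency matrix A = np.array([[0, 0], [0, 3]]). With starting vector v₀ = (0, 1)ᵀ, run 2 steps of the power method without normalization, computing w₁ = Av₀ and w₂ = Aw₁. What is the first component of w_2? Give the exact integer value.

w1 = Av₀ = (0·0 + 0·1; 0·0 + 3·1) = (0, 3)
w2 = Aw1 = (0·0 + 0·3; 0·0 + 3·3) = (0, 9)
The requested component of w2 is 0.

0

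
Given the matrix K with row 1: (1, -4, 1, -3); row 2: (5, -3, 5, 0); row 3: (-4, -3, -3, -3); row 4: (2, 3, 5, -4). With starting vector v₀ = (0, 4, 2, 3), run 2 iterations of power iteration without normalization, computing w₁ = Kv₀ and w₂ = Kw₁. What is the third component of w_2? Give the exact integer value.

149

w1 = Kv₀ = (1·0 + (-4)·4 + 1·2 + (-3)·3; 5·0 + (-3)·4 + 5·2 + 0·3; (-4)·0 + (-3)·4 + (-3)·2 + (-3)·3; 2·0 + 3·4 + 5·2 + (-4)·3) = (-23, -2, -27, 10)
w2 = Kw1 = (1·(-23) + (-4)·(-2) + 1·(-27) + (-3)·10; 5·(-23) + (-3)·(-2) + 5·(-27) + 0·10; (-4)·(-23) + (-3)·(-2) + (-3)·(-27) + (-3)·10; 2·(-23) + 3·(-2) + 5·(-27) + (-4)·10) = (-72, -244, 149, -227)
The requested component of w2 is 149.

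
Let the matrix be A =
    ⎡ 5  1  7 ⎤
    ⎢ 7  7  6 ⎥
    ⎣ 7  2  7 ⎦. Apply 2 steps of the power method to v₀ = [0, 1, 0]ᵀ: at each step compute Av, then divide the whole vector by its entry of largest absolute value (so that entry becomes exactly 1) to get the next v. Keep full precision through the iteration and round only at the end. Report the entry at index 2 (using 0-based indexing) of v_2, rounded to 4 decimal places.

0.5147

Av0 = (1.00000, 7.00000, 2.00000); divide by 7.00000 → v1 = (0.14286, 1.00000, 0.28571)
Av1 = (3.71429, 9.71429, 5.00000); divide by 9.71429 → v2 = (0.38235, 1.00000, 0.51471)
Requested entry of v2: 35/68 = 0.5147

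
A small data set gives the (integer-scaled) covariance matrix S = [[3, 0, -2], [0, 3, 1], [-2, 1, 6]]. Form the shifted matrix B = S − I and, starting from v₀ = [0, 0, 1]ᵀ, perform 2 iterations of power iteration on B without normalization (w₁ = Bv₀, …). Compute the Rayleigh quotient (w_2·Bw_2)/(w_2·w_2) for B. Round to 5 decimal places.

B = S − I has rows (2, 0, -2); (0, 2, 1); (-2, 1, 5)
w1 = Bv₀ = (2·0 + 0·0 + (-2)·1; 0·0 + 2·0 + 1·1; (-2)·0 + 1·0 + 5·1) = (-2, 1, 5)
w2 = Bw1 = (2·(-2) + 0·1 + (-2)·5; 0·(-2) + 2·1 + 1·5; (-2)·(-2) + 1·1 + 5·5) = (-14, 7, 30)
Bw2 = (-88, 44, 185)
w2·Bw2 = 7090; w2·w2 = 1145; μ ≈ 7090/1145 = 6.19214

6.19214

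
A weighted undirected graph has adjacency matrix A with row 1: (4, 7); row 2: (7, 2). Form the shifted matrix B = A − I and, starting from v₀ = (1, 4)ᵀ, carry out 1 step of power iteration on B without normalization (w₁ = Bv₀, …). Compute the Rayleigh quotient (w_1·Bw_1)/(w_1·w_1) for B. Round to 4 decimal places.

μ ≈ 7.1885

B = A − I has rows (3, 7); (7, 1)
w1 = Bv₀ = (31, 11)
Bw1 = (170, 228)
w1·Bw1 = 7778; w1·w1 = 1082; μ ≈ 7778/1082 = 7.1885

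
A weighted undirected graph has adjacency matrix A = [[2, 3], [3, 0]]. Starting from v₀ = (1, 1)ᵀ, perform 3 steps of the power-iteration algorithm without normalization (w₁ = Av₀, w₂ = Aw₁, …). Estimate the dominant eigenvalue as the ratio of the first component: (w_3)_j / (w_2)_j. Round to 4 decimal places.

w1 = Av₀ = (2·1 + 3·1; 3·1 + 0·1) = (5, 3)
w2 = Aw1 = (2·5 + 3·3; 3·5 + 0·3) = (19, 15)
w3 = Aw2 = (83, 57)
Ratio at component: 83 / 19 = 4.3684

4.3684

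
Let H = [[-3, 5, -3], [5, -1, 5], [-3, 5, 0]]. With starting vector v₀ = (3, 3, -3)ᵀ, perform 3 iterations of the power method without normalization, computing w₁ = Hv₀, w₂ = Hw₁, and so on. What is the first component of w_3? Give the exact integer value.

954

w1 = Hv₀ = ((-3)·3 + 5·3 + (-3)·(-3); 5·3 + (-1)·3 + 5·(-3); (-3)·3 + 5·3 + 0·(-3)) = (15, -3, 6)
w2 = Hw1 = ((-3)·15 + 5·(-3) + (-3)·6; 5·15 + (-1)·(-3) + 5·6; (-3)·15 + 5·(-3) + 0·6) = (-78, 108, -60)
w3 = Hw2 = (954, -798, 774)
The requested component of w3 is 954.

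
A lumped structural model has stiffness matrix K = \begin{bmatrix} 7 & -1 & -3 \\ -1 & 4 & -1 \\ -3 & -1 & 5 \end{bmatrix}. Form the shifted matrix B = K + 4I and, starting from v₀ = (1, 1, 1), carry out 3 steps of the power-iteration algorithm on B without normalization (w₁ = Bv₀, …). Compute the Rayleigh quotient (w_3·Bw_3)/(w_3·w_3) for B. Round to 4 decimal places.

B = K + 4I has rows (11, -1, -3); (-1, 8, -1); (-3, -1, 9)
w1 = Bv₀ = (7, 6, 5)
w2 = Bw1 = (56, 36, 18)
w3 = Bw2 = (526, 214, -42)
Bw3 = (5698, 1228, -2170)
w3·Bw3 = 3351080; w3·w3 = 324236; μ ≈ 3351080/324236 = 10.3353

μ ≈ 10.3353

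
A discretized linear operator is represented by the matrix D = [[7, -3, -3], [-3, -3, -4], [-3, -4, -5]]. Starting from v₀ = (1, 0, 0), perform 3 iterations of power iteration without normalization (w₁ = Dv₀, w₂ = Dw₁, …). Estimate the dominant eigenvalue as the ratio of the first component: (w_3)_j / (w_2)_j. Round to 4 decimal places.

w1 = Dv₀ = (7·1 + (-3)·0 + (-3)·0; (-3)·1 + (-3)·0 + (-4)·0; (-3)·1 + (-4)·0 + (-5)·0) = (7, -3, -3)
w2 = Dw1 = (7·7 + (-3)·(-3) + (-3)·(-3); (-3)·7 + (-3)·(-3) + (-4)·(-3); (-3)·7 + (-4)·(-3) + (-5)·(-3)) = (67, 0, 6)
w3 = Dw2 = (451, -225, -231)
Ratio at component: 451 / 67 = 6.7313

λ ≈ 6.7313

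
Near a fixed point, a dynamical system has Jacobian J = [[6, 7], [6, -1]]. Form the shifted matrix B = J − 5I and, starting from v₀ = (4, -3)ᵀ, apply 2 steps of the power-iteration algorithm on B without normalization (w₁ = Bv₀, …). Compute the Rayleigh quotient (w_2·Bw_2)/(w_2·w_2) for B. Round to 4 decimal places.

B = J − 5I has rows (1, 7); (6, -6)
w1 = Bv₀ = (-17, 42)
w2 = Bw1 = (277, -354)
Bw2 = (-2201, 3786)
w2·Bw2 = -1949921; w2·w2 = 202045; μ ≈ -1949921/202045 = -9.6509

-9.6509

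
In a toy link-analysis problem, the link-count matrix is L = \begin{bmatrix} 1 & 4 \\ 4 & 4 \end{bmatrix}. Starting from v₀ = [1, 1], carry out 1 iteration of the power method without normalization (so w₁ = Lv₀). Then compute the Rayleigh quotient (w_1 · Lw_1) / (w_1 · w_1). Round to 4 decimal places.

w1 = Lv₀ = (5, 8)
Lw1 = (37, 52)
w1·Lw1 = 5·37 + 8·52 = 601; w1·w1 = 5·5 + 8·8 = 89
λ ≈ 601/89 = 6.7528

λ ≈ 6.7528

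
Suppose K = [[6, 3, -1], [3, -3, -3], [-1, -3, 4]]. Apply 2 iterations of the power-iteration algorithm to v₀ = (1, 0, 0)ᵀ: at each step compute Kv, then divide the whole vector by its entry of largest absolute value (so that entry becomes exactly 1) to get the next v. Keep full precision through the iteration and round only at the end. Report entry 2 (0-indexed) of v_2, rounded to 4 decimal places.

-0.4130

Kv0 = (6.00000, 3.00000, -1.00000); divide by 6.00000 → v1 = (1.00000, 0.50000, -0.16667)
Kv1 = (7.66667, 2.00000, -3.16667); divide by 7.66667 → v2 = (1.00000, 0.26087, -0.41304)
Requested entry of v2: -19/46 = -0.4130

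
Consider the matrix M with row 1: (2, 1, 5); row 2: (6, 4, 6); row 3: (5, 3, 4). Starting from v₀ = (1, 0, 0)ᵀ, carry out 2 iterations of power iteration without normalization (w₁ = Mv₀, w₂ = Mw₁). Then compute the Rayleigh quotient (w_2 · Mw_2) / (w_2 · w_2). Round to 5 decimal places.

11.48662

w1 = Mv₀ = (2·1 + 1·0 + 5·0; 6·1 + 4·0 + 6·0; 5·1 + 3·0 + 4·0) = (2, 6, 5)
w2 = Mw1 = (2·2 + 1·6 + 5·5; 6·2 + 4·6 + 6·5; 5·2 + 3·6 + 4·5) = (35, 66, 48)
Mw2 = (376, 762, 565)
w2·Mw2 = 35·376 + 66·762 + 48·565 = 90572; w2·w2 = 35·35 + 66·66 + 48·48 = 7885
λ ≈ 90572/7885 = 11.48662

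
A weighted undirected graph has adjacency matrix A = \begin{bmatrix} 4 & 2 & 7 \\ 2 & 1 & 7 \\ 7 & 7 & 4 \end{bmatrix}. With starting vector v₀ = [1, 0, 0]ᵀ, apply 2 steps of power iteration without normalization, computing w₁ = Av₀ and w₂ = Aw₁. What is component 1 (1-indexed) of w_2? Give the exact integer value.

w1 = Av₀ = (4, 2, 7)
w2 = Aw1 = (69, 59, 70)
The requested component of w2 is 69.

69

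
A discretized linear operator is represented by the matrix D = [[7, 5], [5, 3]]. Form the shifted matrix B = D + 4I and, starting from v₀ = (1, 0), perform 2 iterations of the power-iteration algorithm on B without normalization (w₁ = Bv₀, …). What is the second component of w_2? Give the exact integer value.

90

B = D + 4I has rows (11, 5); (5, 7)
w1 = Bv₀ = (11·1 + 5·0; 5·1 + 7·0) = (11, 5)
w2 = Bw1 = (11·11 + 5·5; 5·11 + 7·5) = (146, 90)
Requested component of w2: 90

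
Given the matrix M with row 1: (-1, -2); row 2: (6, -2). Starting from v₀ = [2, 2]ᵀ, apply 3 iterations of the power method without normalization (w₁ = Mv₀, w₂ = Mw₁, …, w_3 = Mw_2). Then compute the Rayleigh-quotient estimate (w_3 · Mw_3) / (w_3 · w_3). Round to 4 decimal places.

w1 = Mv₀ = ((-1)·2 + (-2)·2; 6·2 + (-2)·2) = (-6, 8)
w2 = Mw1 = ((-1)·(-6) + (-2)·8; 6·(-6) + (-2)·8) = (-10, -52)
w3 = Mw2 = (114, 44)
Mw3 = (-202, 596)
w3·Mw3 = 114·(-202) + 44·596 = 3196; w3·w3 = 114·114 + 44·44 = 14932
λ ≈ 3196/14932 = 0.2140

λ ≈ 0.2140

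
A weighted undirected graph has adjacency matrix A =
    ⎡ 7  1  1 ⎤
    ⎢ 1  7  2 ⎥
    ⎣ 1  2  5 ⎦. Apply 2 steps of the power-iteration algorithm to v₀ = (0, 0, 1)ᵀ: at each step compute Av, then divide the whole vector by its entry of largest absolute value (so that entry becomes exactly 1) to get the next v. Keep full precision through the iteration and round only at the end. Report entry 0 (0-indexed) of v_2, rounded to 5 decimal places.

Av0 = (1.000000, 2.000000, 5.000000); divide by 5.000000 → v1 = (0.200000, 0.400000, 1.000000)
Av1 = (2.800000, 5.000000, 6.000000); divide by 6.000000 → v2 = (0.466667, 0.833333, 1.000000)
Requested entry of v2: 14/30 = 0.46667

0.46667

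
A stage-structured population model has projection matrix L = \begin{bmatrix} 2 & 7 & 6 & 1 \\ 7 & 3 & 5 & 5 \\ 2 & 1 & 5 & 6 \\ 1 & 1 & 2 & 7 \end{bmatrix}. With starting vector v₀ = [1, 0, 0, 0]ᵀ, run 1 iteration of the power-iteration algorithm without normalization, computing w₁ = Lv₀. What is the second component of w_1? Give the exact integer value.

7

w1 = Lv₀ = (2·1 + 7·0 + 6·0 + 1·0; 7·1 + 3·0 + 5·0 + 5·0; 2·1 + 1·0 + 5·0 + 6·0; 1·1 + 1·0 + 2·0 + 7·0) = (2, 7, 2, 1)
The requested component of w1 is 7.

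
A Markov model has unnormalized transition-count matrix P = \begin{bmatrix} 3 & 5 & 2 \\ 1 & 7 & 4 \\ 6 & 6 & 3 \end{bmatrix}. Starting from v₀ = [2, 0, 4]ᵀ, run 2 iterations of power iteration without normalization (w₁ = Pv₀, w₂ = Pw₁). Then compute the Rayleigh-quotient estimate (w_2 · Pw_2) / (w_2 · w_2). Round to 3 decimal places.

w1 = Pv₀ = (14, 18, 24)
w2 = Pw1 = (180, 236, 264)
Pw2 = (2248, 2888, 3288)
w2·Pw2 = 180·2248 + 236·2888 + 264·3288 = 1954240; w2·w2 = 180·180 + 236·236 + 264·264 = 157792
λ ≈ 1954240/157792 = 12.385

12.385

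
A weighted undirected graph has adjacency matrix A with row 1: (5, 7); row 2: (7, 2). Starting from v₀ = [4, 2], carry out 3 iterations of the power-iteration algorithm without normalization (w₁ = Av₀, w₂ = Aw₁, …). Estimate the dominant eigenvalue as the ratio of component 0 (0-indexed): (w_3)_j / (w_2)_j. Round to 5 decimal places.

10.36548

w1 = Av₀ = (34, 32)
w2 = Aw1 = (394, 302)
w3 = Aw2 = (4084, 3362)
Ratio at component: 4084 / 394 = 10.36548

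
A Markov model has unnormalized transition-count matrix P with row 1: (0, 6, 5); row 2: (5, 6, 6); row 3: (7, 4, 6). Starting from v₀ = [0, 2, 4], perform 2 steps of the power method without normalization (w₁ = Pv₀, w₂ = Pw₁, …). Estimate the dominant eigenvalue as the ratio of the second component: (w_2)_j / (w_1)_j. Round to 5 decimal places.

w1 = Pv₀ = (32, 36, 32)
w2 = Pw1 = (376, 568, 560)
Ratio at component: 568 / 36 = 15.77778

15.77778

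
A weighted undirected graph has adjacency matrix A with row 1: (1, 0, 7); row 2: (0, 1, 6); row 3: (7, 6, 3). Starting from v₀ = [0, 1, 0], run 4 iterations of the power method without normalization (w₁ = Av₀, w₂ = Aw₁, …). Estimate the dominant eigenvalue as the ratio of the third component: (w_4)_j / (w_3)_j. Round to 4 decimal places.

w1 = Av₀ = (1·0 + 0·1 + 7·0; 0·0 + 1·1 + 6·0; 7·0 + 6·1 + 3·0) = (0, 1, 6)
w2 = Aw1 = (1·0 + 0·1 + 7·6; 0·0 + 1·1 + 6·6; 7·0 + 6·1 + 3·6) = (42, 37, 24)
w3 = Aw2 = (210, 181, 588)
w4 = Aw3 = (4326, 3709, 4320)
Ratio at component: 4320 / 588 = 7.3469

λ ≈ 7.3469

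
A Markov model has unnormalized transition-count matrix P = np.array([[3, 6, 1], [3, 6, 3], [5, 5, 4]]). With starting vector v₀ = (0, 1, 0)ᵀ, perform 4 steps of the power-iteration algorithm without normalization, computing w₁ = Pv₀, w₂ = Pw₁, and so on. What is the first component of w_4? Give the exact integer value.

w1 = Pv₀ = (3·0 + 6·1 + 1·0; 3·0 + 6·1 + 3·0; 5·0 + 5·1 + 4·0) = (6, 6, 5)
w2 = Pw1 = (3·6 + 6·6 + 1·5; 3·6 + 6·6 + 3·5; 5·6 + 5·6 + 4·5) = (59, 69, 80)
w3 = Pw2 = (671, 831, 960)
w4 = Pw3 = (7959, 9879, 11350)
The requested component of w4 is 7959.

7959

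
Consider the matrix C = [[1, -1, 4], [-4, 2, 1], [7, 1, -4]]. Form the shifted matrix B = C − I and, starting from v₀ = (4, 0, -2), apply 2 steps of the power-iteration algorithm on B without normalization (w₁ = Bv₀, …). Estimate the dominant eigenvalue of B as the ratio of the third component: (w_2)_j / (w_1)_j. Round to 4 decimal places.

-6.9474

B = C − I has rows (0, -1, 4); (-4, 1, 1); (7, 1, -5)
w1 = Bv₀ = (-8, -18, 38)
w2 = Bw1 = (170, 52, -264)
Ratio: -264/38 = -6.9474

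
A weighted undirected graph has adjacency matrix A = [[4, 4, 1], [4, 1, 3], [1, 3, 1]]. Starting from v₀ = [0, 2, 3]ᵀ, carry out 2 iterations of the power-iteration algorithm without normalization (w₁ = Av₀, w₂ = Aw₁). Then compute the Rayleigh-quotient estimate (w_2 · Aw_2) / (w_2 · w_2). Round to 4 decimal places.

w1 = Av₀ = (4·0 + 4·2 + 1·3; 4·0 + 1·2 + 3·3; 1·0 + 3·2 + 1·3) = (11, 11, 9)
w2 = Aw1 = (4·11 + 4·11 + 1·9; 4·11 + 1·11 + 3·9; 1·11 + 3·11 + 1·9) = (97, 82, 53)
Aw2 = (769, 629, 396)
w2·Aw2 = 97·769 + 82·629 + 53·396 = 147159; w2·w2 = 97·97 + 82·82 + 53·53 = 18942
λ ≈ 147159/18942 = 7.7689

7.7689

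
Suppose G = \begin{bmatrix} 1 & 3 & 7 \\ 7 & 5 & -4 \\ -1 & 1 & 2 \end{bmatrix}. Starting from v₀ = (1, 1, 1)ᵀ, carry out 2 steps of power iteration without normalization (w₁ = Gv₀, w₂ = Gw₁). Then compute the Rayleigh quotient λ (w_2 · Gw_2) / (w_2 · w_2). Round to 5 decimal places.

w1 = Gv₀ = (1·1 + 3·1 + 7·1; 7·1 + 5·1 + (-4)·1; (-1)·1 + 1·1 + 2·1) = (11, 8, 2)
w2 = Gw1 = (1·11 + 3·8 + 7·2; 7·11 + 5·8 + (-4)·2; (-1)·11 + 1·8 + 2·2) = (49, 109, 1)
Gw2 = (383, 884, 62)
w2·Gw2 = 49·383 + 109·884 + 1·62 = 115185; w2·w2 = 49·49 + 109·109 + 1·1 = 14283
λ ≈ 115185/14283 = 8.06448

8.06448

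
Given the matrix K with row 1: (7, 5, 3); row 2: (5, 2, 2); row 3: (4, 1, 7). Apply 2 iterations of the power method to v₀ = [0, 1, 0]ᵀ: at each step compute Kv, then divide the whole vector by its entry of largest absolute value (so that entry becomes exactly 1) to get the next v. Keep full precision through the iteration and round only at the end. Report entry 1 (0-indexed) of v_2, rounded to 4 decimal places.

Kv0 = (5.00000, 2.00000, 1.00000); divide by 5.00000 → v1 = (1.00000, 0.40000, 0.20000)
Kv1 = (9.60000, 6.20000, 5.80000); divide by 9.60000 → v2 = (1.00000, 0.64583, 0.60417)
Requested entry of v2: 31/48 = 0.6458

0.6458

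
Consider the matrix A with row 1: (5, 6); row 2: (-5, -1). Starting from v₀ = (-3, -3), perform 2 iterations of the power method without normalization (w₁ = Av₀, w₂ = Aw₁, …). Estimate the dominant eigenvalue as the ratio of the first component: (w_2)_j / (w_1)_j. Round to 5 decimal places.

λ ≈ 1.72727

w1 = Av₀ = (5·(-3) + 6·(-3); (-5)·(-3) + (-1)·(-3)) = (-33, 18)
w2 = Aw1 = (5·(-33) + 6·18; (-5)·(-33) + (-1)·18) = (-57, 147)
Ratio at component: -57 / -33 = 1.72727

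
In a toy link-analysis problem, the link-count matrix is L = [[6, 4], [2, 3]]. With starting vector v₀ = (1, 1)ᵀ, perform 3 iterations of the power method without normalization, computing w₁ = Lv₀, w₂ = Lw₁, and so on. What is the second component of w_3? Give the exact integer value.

265

w1 = Lv₀ = (10, 5)
w2 = Lw1 = (80, 35)
w3 = Lw2 = (620, 265)
The requested component of w3 is 265.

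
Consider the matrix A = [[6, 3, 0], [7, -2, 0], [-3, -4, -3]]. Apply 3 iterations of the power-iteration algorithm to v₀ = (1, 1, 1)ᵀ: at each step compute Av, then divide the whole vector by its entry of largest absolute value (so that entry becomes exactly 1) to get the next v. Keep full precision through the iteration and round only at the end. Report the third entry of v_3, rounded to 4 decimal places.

Av0 = (9.00000, 5.00000, -10.00000); divide by -10.00000 → v1 = (-0.90000, -0.50000, 1.00000)
Av1 = (-6.90000, -5.30000, 1.70000); divide by -6.90000 → v2 = (1.00000, 0.76812, -0.24638)
Av2 = (8.30435, 5.46377, -5.33333); divide by 8.30435 → v3 = (1.00000, 0.65794, -0.64223)
Requested entry of v3: -368/573 = -0.6422

-0.6422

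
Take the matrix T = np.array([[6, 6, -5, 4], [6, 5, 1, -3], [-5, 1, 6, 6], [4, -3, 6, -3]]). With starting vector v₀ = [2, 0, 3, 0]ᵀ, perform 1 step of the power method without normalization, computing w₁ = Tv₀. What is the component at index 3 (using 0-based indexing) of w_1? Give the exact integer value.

26

w1 = Tv₀ = (6·2 + 6·0 + (-5)·3 + 4·0; 6·2 + 5·0 + 1·3 + (-3)·0; (-5)·2 + 1·0 + 6·3 + 6·0; 4·2 + (-3)·0 + 6·3 + (-3)·0) = (-3, 15, 8, 26)
The requested component of w1 is 26.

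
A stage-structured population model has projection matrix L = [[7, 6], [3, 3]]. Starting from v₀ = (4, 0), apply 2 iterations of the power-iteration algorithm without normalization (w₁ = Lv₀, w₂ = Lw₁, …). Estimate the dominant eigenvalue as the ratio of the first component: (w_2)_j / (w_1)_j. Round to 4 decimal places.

w1 = Lv₀ = (28, 12)
w2 = Lw1 = (268, 120)
Ratio at component: 268 / 28 = 9.5714

9.5714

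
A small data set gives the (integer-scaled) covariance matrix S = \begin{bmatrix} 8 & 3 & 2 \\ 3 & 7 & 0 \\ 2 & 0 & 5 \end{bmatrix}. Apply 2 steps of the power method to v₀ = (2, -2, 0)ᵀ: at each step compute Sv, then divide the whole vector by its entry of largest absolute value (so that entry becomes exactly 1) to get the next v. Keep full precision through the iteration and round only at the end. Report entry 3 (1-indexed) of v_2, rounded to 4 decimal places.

Sv0 = (10.00000, -8.00000, 4.00000); divide by 10.00000 → v1 = (1.00000, -0.80000, 0.40000)
Sv1 = (6.40000, -2.60000, 4.00000); divide by 6.40000 → v2 = (1.00000, -0.40625, 0.62500)
Requested entry of v2: 40/64 = 0.6250

0.6250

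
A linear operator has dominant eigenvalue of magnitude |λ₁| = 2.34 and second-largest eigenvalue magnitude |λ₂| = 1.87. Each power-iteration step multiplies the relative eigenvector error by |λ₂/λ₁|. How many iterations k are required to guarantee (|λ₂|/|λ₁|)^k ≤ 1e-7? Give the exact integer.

|λ₂/λ₁| = 1.87/2.34 = 0.79915
Need k ≥ ln(1e-7) / ln(0.79915) = -16.1181 / -0.2242 ≈ 71.888
Smallest integer k satisfying the bound: 72

72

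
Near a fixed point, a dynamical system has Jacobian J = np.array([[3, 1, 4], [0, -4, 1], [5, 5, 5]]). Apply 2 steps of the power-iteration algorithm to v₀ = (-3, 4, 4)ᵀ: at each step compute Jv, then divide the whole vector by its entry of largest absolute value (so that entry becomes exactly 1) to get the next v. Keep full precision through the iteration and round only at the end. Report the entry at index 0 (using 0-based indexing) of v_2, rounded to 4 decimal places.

1.0000

Jv0 = (11.00000, -12.00000, 25.00000); divide by 25.00000 → v1 = (0.44000, -0.48000, 1.00000)
Jv1 = (4.84000, 2.92000, 4.80000); divide by 4.84000 → v2 = (1.00000, 0.60331, 0.99174)
Requested entry of v2: 121/121 = 1.0000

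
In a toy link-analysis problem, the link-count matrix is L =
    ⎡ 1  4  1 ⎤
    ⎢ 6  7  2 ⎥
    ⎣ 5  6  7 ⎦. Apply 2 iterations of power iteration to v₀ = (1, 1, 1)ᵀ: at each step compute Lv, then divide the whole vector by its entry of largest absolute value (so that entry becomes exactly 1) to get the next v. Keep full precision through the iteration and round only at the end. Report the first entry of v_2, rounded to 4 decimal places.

0.3415

Lv0 = (6.00000, 15.00000, 18.00000); divide by 18.00000 → v1 = (0.33333, 0.83333, 1.00000)
Lv1 = (4.66667, 9.83333, 13.66667); divide by 13.66667 → v2 = (0.34146, 0.71951, 1.00000)
Requested entry of v2: 84/246 = 0.3415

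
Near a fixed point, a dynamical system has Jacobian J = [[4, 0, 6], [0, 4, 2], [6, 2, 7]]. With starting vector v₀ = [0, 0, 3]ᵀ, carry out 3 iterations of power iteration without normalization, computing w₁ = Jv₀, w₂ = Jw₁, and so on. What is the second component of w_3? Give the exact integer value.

w1 = Jv₀ = (4·0 + 0·0 + 6·3; 0·0 + 4·0 + 2·3; 6·0 + 2·0 + 7·3) = (18, 6, 21)
w2 = Jw1 = (4·18 + 0·6 + 6·21; 0·18 + 4·6 + 2·21; 6·18 + 2·6 + 7·21) = (198, 66, 267)
w3 = Jw2 = (2394, 798, 3189)
The requested component of w3 is 798.

798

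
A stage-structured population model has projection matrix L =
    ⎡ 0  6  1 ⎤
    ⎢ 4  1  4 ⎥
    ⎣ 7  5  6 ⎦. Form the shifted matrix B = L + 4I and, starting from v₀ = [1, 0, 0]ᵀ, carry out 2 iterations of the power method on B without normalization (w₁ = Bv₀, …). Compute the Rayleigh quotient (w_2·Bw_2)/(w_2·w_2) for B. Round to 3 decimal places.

μ ≈ 15.373

B = L + 4I has rows (4, 6, 1); (4, 5, 4); (7, 5, 10)
w1 = Bv₀ = (4·1 + 6·0 + 1·0; 4·1 + 5·0 + 4·0; 7·1 + 5·0 + 10·0) = (4, 4, 7)
w2 = Bw1 = (4·4 + 6·4 + 1·7; 4·4 + 5·4 + 4·7; 7·4 + 5·4 + 10·7) = (47, 64, 118)
Bw2 = (690, 980, 1829)
w2·Bw2 = 310972; w2·w2 = 20229; μ ≈ 310972/20229 = 15.373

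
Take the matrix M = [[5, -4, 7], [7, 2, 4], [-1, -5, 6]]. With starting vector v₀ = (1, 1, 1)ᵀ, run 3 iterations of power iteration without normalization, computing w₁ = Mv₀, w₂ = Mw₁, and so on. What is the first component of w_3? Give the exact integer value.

w1 = Mv₀ = (5·1 + (-4)·1 + 7·1; 7·1 + 2·1 + 4·1; (-1)·1 + (-5)·1 + 6·1) = (8, 13, 0)
w2 = Mw1 = (5·8 + (-4)·13 + 7·0; 7·8 + 2·13 + 4·0; (-1)·8 + (-5)·13 + 6·0) = (-12, 82, -73)
w3 = Mw2 = (-899, -212, -836)
The requested component of w3 is -899.

-899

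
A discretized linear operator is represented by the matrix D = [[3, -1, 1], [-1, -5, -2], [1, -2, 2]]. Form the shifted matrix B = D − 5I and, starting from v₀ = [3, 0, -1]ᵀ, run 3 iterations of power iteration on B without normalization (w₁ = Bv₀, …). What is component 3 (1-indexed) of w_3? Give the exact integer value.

B = D − 5I has rows (-2, -1, 1); (-1, -10, -2); (1, -2, -3)
w1 = Bv₀ = ((-2)·3 + (-1)·0 + 1·(-1); (-1)·3 + (-10)·0 + (-2)·(-1); 1·3 + (-2)·0 + (-3)·(-1)) = (-7, -1, 6)
w2 = Bw1 = ((-2)·(-7) + (-1)·(-1) + 1·6; (-1)·(-7) + (-10)·(-1) + (-2)·6; 1·(-7) + (-2)·(-1) + (-3)·6) = (21, 5, -23)
w3 = Bw2 = (-70, -25, 80)
Requested component of w3: 80

80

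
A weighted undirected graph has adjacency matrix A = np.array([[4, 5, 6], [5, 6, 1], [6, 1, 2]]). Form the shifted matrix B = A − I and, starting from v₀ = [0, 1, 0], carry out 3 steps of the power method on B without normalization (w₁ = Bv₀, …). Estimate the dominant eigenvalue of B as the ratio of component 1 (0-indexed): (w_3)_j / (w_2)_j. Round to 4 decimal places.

10.2157

B = A − I has rows (3, 5, 6); (5, 5, 1); (6, 1, 1)
w1 = Bv₀ = (3·0 + 5·1 + 6·0; 5·0 + 5·1 + 1·0; 6·0 + 1·1 + 1·0) = (5, 5, 1)
w2 = Bw1 = (3·5 + 5·5 + 6·1; 5·5 + 5·5 + 1·1; 6·5 + 1·5 + 1·1) = (46, 51, 36)
w3 = Bw2 = (609, 521, 363)
Ratio: 521/51 = 10.2157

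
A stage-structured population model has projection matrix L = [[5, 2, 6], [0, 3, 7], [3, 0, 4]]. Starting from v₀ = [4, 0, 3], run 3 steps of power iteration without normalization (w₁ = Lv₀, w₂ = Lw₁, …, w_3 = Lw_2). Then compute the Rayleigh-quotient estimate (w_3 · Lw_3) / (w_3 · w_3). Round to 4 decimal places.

λ ≈ 9.4573

w1 = Lv₀ = (5·4 + 2·0 + 6·3; 0·4 + 3·0 + 7·3; 3·4 + 0·0 + 4·3) = (38, 21, 24)
w2 = Lw1 = (5·38 + 2·21 + 6·24; 0·38 + 3·21 + 7·24; 3·38 + 0·21 + 4·24) = (376, 231, 210)
w3 = Lw2 = (3602, 2163, 1968)
Lw3 = (34144, 20265, 18678)
w3·Lw3 = 3602·34144 + 2163·20265 + 1968·18678 = 203578187; w3·w3 = 3602·3602 + 2163·2163 + 1968·1968 = 21525997
λ ≈ 203578187/21525997 = 9.4573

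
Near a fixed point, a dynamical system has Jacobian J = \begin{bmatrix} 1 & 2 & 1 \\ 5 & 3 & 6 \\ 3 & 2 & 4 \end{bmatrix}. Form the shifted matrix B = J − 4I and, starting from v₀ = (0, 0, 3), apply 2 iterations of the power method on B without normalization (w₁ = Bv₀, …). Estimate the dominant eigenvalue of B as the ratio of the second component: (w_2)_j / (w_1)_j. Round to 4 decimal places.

B = J − 4I has rows (-3, 2, 1); (5, -1, 6); (3, 2, 0)
w1 = Bv₀ = (3, 18, 0)
w2 = Bw1 = (27, -3, 45)
Ratio: -3/18 = -0.1667

-0.1667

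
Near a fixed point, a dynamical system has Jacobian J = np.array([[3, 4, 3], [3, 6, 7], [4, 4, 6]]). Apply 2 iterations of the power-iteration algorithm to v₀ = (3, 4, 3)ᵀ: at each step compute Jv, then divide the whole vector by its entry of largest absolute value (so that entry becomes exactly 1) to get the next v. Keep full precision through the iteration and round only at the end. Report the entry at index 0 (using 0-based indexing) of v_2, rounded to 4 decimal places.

0.6096

Jv0 = (34.00000, 54.00000, 46.00000); divide by 54.00000 → v1 = (0.62963, 1.00000, 0.85185)
Jv1 = (8.44444, 13.85185, 11.62963); divide by 13.85185 → v2 = (0.60963, 1.00000, 0.83957)
Requested entry of v2: 456/748 = 0.6096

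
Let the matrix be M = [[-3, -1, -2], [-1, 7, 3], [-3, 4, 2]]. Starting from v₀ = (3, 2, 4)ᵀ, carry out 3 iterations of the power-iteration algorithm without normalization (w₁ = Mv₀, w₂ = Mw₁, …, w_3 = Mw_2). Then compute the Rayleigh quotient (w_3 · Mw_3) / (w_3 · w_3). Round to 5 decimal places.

λ ≈ 9.04117

w1 = Mv₀ = (-19, 23, 7)
w2 = Mw1 = (20, 201, 163)
w3 = Mw2 = (-587, 1876, 1070)
Mw3 = (-2255, 16929, 11405)
w3·Mw3 = (-587)·(-2255) + 1876·16929 + 1070·11405 = 45285839; w3·w3 = (-587)·(-587) + 1876·1876 + 1070·1070 = 5008845
λ ≈ 45285839/5008845 = 9.04117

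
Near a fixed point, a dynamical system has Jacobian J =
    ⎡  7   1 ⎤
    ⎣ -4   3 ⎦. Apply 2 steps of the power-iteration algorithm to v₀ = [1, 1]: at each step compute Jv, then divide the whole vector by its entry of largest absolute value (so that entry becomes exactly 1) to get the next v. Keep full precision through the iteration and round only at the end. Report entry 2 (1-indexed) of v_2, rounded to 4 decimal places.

-0.6364

Jv0 = (8.00000, -1.00000); divide by 8.00000 → v1 = (1.00000, -0.12500)
Jv1 = (6.87500, -4.37500); divide by 6.87500 → v2 = (1.00000, -0.63636)
Requested entry of v2: -35/55 = -0.6364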